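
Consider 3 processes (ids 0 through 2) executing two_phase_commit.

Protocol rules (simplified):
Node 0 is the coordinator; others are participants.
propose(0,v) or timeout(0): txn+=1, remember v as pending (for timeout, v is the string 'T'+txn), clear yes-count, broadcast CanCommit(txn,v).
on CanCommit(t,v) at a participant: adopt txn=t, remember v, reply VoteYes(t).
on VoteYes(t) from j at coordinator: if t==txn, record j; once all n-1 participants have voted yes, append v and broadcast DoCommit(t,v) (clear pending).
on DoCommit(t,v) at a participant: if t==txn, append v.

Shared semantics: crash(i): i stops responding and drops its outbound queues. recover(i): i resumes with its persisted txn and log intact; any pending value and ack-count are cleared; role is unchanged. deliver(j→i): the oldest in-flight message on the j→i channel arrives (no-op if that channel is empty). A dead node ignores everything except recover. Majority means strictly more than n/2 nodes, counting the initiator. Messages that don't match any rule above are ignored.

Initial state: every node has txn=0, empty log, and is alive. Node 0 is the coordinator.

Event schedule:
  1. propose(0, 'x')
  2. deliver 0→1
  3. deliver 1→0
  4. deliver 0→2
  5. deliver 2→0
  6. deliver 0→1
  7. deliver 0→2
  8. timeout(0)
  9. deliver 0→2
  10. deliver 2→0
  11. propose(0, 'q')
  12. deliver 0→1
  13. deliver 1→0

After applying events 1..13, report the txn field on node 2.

2

[1] propose(0,'x') → N0(coor t1 [-])
[2] deliver 0→1 → N1(part t1 [-])
[3] deliver 1→0 → ∅
[4] deliver 0→2 → N2(part t1 [-])
[5] deliver 2→0 → N0(coor t1 [x])
[6] deliver 0→1 → N1(part t1 [x])
[7] deliver 0→2 → N2(part t1 [x])
[8] timeout(0) → N0(coor t2 [x])
[9] deliver 0→2 → N2(part t2 [x])
[10] deliver 2→0 → ∅
[11] propose(0,'q') → N0(coor t3 [x])
[12] deliver 0→1 → N1(part t2 [x])
[13] deliver 1→0 → ∅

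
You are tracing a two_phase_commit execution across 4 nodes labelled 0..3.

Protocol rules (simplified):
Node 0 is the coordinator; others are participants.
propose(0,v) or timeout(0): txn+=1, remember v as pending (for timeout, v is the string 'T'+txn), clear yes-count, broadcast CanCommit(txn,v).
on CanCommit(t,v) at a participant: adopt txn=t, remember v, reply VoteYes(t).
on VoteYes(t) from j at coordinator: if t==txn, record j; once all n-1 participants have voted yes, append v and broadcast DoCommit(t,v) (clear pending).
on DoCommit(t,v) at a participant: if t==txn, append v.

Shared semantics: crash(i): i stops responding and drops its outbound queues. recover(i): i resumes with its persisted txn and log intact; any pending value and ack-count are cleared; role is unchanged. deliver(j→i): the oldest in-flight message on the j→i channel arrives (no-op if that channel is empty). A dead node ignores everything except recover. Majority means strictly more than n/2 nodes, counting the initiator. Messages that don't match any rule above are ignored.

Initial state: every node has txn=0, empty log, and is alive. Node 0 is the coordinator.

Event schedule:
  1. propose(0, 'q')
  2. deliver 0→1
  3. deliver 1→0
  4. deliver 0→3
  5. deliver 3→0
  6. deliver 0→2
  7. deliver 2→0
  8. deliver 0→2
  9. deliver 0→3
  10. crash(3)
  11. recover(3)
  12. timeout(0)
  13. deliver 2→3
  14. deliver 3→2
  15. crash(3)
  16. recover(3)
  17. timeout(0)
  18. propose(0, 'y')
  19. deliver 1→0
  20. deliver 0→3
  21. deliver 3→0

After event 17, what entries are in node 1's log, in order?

[1] propose(0,'q') → N0(coor t1 [-])
[2] deliver 0→1 → N1(part t1 [-])
[3] deliver 1→0 → ∅
[4] deliver 0→3 → N3(part t1 [-])
[5] deliver 3→0 → ∅
[6] deliver 0→2 → N2(part t1 [-])
[7] deliver 2→0 → N0(coor t1 [q])
[8] deliver 0→2 → N2(part t1 [q])
[9] deliver 0→3 → N3(part t1 [q])
[10] crash(3) → N3(✗part t1 [q])
[11] recover(3) → N3(part t1 [q])
[12] timeout(0) → N0(coor t2 [q])
[13] deliver 2→3 → ∅
[14] deliver 3→2 → ∅
[15] crash(3) → N3(✗part t1 [q])
[16] recover(3) → N3(part t1 [q])
[17] timeout(0) → N0(coor t3 [q])

empty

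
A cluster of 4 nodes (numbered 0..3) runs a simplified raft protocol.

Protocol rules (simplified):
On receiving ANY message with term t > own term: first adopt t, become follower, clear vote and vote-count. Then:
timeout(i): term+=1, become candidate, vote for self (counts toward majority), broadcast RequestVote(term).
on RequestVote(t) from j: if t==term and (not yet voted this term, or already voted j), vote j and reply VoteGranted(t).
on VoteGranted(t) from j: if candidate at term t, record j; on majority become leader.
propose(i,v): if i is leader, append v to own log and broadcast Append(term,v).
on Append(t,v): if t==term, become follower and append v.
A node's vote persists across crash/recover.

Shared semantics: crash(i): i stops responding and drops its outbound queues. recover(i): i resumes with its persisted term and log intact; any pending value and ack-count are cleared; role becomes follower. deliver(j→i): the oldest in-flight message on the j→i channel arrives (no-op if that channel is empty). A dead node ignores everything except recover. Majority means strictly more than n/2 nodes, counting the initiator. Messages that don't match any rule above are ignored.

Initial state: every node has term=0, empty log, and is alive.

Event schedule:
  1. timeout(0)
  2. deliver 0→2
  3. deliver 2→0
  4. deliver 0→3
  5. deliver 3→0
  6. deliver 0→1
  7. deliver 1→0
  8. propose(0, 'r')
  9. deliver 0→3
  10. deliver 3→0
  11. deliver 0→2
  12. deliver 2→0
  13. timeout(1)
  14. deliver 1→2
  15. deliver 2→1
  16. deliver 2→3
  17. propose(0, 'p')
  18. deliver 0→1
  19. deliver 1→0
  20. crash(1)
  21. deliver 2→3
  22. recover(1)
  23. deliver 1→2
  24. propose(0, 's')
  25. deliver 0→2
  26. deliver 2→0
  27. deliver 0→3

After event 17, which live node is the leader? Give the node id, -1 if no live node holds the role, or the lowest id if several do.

0

1. timeout(0):  <0:cand t1 ->
2. deliver 0→2:  <2:foll t1 ->
3. deliver 2→0:  nop
4. deliver 0→3:  <3:foll t1 ->
5. deliver 3→0:  <0:lead t1 ->
6. deliver 0→1:  <1:foll t1 ->
7. deliver 1→0:  nop
8. propose(0,'r'):  <0:lead t1 r>
9. deliver 0→3:  <3:foll t1 r>
10. deliver 3→0:  nop
11. deliver 0→2:  <2:foll t1 r>
12. deliver 2→0:  nop
13. timeout(1):  <1:cand t2 ->
14. deliver 1→2:  <2:foll t2 r>
15. deliver 2→1:  nop
16. deliver 2→3:  nop
17. propose(0,'p'):  <0:lead t1 r,p>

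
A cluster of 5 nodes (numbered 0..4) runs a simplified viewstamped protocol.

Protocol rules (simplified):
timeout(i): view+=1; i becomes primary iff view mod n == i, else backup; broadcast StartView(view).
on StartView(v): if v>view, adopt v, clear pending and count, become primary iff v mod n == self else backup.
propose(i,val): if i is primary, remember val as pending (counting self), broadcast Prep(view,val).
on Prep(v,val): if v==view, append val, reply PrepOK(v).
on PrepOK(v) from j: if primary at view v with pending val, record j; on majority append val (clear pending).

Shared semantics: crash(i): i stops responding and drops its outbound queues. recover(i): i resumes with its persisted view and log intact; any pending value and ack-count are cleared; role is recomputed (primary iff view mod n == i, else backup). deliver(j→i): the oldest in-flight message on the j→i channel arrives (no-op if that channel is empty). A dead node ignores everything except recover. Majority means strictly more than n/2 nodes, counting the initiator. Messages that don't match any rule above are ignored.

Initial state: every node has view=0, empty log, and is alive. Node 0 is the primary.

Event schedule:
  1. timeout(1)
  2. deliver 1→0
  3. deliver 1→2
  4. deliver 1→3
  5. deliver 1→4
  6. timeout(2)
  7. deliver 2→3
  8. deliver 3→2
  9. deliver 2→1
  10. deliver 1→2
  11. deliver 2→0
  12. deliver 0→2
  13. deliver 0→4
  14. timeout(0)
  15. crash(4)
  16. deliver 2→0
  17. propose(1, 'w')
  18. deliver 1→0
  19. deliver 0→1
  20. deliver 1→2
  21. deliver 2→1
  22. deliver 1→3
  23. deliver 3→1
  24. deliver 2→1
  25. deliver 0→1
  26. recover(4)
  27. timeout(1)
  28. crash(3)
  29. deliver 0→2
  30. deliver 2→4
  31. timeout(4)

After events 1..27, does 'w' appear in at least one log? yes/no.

no

1. timeout(1):  <1:prim v1 ->
2. deliver 1→0:  <0:back v1 ->
3. deliver 1→2:  <2:back v1 ->
4. deliver 1→3:  <3:back v1 ->
5. deliver 1→4:  <4:back v1 ->
6. timeout(2):  <2:prim v2 ->
7. deliver 2→3:  <3:back v2 ->
8. deliver 3→2:  nop
9. deliver 2→1:  <1:back v2 ->
10. deliver 1→2:  nop
11. deliver 2→0:  <0:back v2 ->
12. deliver 0→2:  nop
13. deliver 0→4:  nop
14. timeout(0):  <0:back v3 ->
15. crash(4):  <4:✗back v1 ->
16. deliver 2→0:  nop
17. propose(1,'w'):  nop
18. deliver 1→0:  nop
19. deliver 0→1:  <1:back v3 ->
20. deliver 1→2:  nop
21. deliver 2→1:  nop
22. deliver 1→3:  nop
23. deliver 3→1:  nop
24. deliver 2→1:  nop
25. deliver 0→1:  nop
26. recover(4):  <4:back v1 ->
27. timeout(1):  <1:back v4 ->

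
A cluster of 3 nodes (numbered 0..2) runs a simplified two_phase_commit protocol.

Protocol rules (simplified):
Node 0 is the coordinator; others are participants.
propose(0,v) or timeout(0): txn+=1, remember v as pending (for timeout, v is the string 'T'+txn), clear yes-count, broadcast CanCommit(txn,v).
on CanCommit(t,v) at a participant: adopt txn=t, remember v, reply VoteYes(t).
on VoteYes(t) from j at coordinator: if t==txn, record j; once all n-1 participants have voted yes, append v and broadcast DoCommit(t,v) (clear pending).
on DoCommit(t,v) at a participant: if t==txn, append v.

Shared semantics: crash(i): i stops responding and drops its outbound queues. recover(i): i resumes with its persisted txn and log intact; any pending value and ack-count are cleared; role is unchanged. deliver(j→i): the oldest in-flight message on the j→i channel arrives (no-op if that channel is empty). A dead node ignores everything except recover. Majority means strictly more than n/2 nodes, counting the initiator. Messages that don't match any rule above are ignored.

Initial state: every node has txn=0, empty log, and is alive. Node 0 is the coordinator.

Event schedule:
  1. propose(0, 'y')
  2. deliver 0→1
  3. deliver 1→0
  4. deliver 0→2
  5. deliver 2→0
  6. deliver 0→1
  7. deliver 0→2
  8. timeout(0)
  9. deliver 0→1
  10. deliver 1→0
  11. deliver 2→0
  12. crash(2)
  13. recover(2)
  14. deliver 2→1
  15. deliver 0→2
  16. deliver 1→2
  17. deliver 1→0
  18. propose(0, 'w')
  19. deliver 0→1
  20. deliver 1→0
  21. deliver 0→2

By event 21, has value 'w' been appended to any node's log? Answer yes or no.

step 1 propose(0,'y'): 0={coor,t=1,log=-}
step 2 deliver 0→1: 1={part,t=1,log=-}
step 3 deliver 1→0: —
step 4 deliver 0→2: 2={part,t=1,log=-}
step 5 deliver 2→0: 0={coor,t=1,log=y}
step 6 deliver 0→1: 1={part,t=1,log=y}
step 7 deliver 0→2: 2={part,t=1,log=y}
step 8 timeout(0): 0={coor,t=2,log=y}
step 9 deliver 0→1: 1={part,t=2,log=y}
step 10 deliver 1→0: —
step 11 deliver 2→0: —
step 12 crash(2): 2={✗part,t=1,log=y}
step 13 recover(2): 2={part,t=1,log=y}
step 14 deliver 2→1: —
step 15 deliver 0→2: 2={part,t=2,log=y}
step 16 deliver 1→2: —
step 17 deliver 1→0: —
step 18 propose(0,'w'): 0={coor,t=3,log=y}
step 19 deliver 0→1: 1={part,t=3,log=y}
step 20 deliver 1→0: —
step 21 deliver 0→2: 2={part,t=3,log=y}

no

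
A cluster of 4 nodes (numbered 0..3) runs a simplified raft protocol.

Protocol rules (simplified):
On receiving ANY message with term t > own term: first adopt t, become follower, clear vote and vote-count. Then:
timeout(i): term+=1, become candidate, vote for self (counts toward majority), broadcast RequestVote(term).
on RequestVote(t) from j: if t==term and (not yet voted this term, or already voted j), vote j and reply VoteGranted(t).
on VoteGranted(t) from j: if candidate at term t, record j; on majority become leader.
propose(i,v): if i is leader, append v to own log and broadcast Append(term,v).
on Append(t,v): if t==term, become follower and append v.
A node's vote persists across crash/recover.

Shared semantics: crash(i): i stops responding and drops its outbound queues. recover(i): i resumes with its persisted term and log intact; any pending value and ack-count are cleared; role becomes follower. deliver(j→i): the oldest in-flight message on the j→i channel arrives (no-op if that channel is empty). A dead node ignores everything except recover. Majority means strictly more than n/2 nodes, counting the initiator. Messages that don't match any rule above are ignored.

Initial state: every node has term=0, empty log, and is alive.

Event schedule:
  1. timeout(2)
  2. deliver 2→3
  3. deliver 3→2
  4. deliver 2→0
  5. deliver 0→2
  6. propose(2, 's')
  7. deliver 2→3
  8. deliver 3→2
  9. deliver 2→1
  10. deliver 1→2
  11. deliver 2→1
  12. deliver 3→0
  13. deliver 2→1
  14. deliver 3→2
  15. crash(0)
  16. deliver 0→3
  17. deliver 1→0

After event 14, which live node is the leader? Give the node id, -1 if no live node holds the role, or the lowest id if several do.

2

[1] timeout(2) → N2(cand t1 [-])
[2] deliver 2→3 → N3(foll t1 [-])
[3] deliver 3→2 → ∅
[4] deliver 2→0 → N0(foll t1 [-])
[5] deliver 0→2 → N2(lead t1 [-])
[6] propose(2,'s') → N2(lead t1 [s])
[7] deliver 2→3 → N3(foll t1 [s])
[8] deliver 3→2 → ∅
[9] deliver 2→1 → N1(foll t1 [-])
[10] deliver 1→2 → ∅
[11] deliver 2→1 → N1(foll t1 [s])
[12] deliver 3→0 → ∅
[13] deliver 2→1 → ∅
[14] deliver 3→2 → ∅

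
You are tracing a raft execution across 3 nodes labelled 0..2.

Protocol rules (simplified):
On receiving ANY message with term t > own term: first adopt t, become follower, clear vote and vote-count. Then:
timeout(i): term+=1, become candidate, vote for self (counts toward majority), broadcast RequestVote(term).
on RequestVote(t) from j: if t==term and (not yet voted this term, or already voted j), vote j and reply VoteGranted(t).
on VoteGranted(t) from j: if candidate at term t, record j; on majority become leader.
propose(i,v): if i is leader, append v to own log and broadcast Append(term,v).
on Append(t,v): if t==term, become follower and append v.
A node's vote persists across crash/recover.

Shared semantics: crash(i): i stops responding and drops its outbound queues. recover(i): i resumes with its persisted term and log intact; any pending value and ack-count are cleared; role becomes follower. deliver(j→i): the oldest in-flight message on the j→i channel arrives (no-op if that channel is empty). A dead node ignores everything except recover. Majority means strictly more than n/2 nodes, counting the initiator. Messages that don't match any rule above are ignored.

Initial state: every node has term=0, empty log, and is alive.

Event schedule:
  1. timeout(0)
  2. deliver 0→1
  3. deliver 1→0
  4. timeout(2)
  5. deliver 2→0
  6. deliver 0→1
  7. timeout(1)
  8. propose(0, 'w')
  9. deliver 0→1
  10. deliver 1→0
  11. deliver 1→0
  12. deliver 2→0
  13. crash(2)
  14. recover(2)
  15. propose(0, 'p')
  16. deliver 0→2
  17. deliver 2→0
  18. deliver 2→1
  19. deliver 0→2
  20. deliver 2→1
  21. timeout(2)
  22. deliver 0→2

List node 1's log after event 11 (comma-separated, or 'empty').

e1 timeout(0): 0[cand,t=1,-]
e2 deliver 0→1: 1[foll,t=1,-]
e3 deliver 1→0: 0[lead,t=1,-]
e4 timeout(2): 2[cand,t=1,-]
e5 deliver 2→0: ·
e6 deliver 0→1: ·
e7 timeout(1): 1[cand,t=2,-]
e8 propose(0,'w'): 0[lead,t=1,w]
e9 deliver 0→1: ·
e10 deliver 1→0: 0[foll,t=2,w]
e11 deliver 1→0: ·

empty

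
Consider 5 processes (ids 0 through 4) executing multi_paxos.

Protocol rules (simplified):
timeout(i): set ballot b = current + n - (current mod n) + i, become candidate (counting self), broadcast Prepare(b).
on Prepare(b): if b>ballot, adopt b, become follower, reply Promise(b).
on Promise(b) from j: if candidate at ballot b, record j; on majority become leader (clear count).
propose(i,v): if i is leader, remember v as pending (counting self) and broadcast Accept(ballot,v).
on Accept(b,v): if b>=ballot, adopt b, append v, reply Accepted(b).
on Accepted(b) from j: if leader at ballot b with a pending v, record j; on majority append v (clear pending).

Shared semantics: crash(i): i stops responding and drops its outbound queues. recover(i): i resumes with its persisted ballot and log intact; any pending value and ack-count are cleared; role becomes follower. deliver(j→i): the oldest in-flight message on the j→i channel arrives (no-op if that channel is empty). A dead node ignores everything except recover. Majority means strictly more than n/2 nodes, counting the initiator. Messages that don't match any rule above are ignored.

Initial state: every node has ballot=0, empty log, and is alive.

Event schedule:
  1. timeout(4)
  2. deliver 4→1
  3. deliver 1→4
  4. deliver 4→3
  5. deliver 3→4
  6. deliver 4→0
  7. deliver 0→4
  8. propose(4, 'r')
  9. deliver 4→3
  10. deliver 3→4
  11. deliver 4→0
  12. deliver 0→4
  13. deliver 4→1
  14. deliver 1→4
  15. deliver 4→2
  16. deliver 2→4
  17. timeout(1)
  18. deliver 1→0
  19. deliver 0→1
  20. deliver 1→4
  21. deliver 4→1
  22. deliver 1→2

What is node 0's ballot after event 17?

step 1 timeout(4): 4={cand,b=9,log=-}
step 2 deliver 4→1: 1={foll,b=9,log=-}
step 3 deliver 1→4: —
step 4 deliver 4→3: 3={foll,b=9,log=-}
step 5 deliver 3→4: 4={lead,b=9,log=-}
step 6 deliver 4→0: 0={foll,b=9,log=-}
step 7 deliver 0→4: —
step 8 propose(4,'r'): —
step 9 deliver 4→3: 3={foll,b=9,log=r}
step 10 deliver 3→4: —
step 11 deliver 4→0: 0={foll,b=9,log=r}
step 12 deliver 0→4: 4={lead,b=9,log=r}
step 13 deliver 4→1: 1={foll,b=9,log=r}
step 14 deliver 1→4: —
step 15 deliver 4→2: 2={foll,b=9,log=-}
step 16 deliver 2→4: —
step 17 timeout(1): 1={cand,b=11,log=r}

9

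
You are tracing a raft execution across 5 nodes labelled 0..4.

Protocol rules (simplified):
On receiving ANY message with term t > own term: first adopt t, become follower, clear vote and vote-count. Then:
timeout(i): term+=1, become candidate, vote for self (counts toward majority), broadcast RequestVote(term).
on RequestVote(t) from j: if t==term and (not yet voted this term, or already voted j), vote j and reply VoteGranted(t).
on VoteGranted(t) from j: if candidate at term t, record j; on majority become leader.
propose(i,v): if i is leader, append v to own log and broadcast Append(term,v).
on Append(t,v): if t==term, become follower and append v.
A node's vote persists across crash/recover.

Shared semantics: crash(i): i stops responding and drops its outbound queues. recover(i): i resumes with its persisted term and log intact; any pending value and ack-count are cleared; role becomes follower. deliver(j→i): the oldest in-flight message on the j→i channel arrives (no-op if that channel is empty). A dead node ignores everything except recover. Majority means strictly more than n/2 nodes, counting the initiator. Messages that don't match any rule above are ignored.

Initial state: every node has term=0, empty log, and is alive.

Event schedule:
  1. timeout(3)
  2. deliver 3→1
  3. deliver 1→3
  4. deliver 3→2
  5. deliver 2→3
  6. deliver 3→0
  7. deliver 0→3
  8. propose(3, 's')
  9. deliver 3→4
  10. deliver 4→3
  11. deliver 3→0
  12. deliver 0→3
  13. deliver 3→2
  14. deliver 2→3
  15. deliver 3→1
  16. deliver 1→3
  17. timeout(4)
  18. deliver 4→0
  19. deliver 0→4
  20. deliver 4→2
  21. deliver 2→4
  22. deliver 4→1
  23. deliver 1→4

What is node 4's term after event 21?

step 1 timeout(3): 3={cand,t=1,log=-}
step 2 deliver 3→1: 1={foll,t=1,log=-}
step 3 deliver 1→3: —
step 4 deliver 3→2: 2={foll,t=1,log=-}
step 5 deliver 2→3: 3={lead,t=1,log=-}
step 6 deliver 3→0: 0={foll,t=1,log=-}
step 7 deliver 0→3: —
step 8 propose(3,'s'): 3={lead,t=1,log=s}
step 9 deliver 3→4: 4={foll,t=1,log=-}
step 10 deliver 4→3: —
step 11 deliver 3→0: 0={foll,t=1,log=s}
step 12 deliver 0→3: —
step 13 deliver 3→2: 2={foll,t=1,log=s}
step 14 deliver 2→3: —
step 15 deliver 3→1: 1={foll,t=1,log=s}
step 16 deliver 1→3: —
step 17 timeout(4): 4={cand,t=2,log=-}
step 18 deliver 4→0: 0={foll,t=2,log=s}
step 19 deliver 0→4: —
step 20 deliver 4→2: 2={foll,t=2,log=s}
step 21 deliver 2→4: 4={lead,t=2,log=-}

2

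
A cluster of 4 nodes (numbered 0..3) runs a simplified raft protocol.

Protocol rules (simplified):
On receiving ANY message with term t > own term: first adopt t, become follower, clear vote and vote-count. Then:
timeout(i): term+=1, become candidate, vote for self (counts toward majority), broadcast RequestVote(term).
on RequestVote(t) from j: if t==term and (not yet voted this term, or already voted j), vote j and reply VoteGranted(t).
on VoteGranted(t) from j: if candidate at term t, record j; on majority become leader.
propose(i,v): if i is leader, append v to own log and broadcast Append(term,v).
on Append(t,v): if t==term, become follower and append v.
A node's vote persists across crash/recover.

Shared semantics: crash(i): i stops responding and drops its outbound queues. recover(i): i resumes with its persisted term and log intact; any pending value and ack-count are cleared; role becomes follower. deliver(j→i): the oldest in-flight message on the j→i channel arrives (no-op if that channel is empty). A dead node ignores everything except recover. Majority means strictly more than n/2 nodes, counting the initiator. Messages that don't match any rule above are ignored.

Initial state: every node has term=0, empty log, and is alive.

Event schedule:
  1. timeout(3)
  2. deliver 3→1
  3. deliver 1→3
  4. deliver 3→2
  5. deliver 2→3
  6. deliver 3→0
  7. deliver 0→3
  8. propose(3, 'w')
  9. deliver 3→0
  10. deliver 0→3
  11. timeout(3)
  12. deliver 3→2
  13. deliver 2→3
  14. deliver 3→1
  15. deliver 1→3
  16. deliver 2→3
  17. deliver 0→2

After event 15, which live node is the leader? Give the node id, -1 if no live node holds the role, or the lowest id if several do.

-1

after 1 — timeout(3): n3:cand/t1/[-]
after 2 — deliver 3→1: n1:foll/t1/[-]
after 3 — deliver 1→3: ·
after 4 — deliver 3→2: n2:foll/t1/[-]
after 5 — deliver 2→3: n3:lead/t1/[-]
after 6 — deliver 3→0: n0:foll/t1/[-]
after 7 — deliver 0→3: ·
after 8 — propose(3,'w'): n3:lead/t1/[w]
after 9 — deliver 3→0: n0:foll/t1/[w]
after 10 — deliver 0→3: ·
after 11 — timeout(3): n3:cand/t2/[w]
after 12 — deliver 3→2: n2:foll/t1/[w]
after 13 — deliver 2→3: ·
after 14 — deliver 3→1: n1:foll/t1/[w]
after 15 — deliver 1→3: ·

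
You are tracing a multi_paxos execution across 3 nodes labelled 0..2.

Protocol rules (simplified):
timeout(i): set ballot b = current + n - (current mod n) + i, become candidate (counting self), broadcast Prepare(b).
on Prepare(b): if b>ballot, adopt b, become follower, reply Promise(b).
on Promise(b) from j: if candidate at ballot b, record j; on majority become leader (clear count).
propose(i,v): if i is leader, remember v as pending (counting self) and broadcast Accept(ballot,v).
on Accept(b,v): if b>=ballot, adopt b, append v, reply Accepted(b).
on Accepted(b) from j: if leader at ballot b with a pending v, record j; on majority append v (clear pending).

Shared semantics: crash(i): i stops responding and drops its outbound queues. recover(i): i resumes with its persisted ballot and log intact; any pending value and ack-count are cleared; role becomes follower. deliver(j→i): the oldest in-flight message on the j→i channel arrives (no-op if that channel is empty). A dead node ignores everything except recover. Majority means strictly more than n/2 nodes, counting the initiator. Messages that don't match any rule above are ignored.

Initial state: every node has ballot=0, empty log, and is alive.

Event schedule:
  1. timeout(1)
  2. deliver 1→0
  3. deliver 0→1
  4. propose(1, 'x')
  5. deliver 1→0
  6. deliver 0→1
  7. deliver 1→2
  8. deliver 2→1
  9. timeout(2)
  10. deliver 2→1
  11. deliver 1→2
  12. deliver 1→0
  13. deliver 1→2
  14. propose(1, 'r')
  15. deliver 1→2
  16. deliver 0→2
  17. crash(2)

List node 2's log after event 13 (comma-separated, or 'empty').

empty

1. timeout(1):  <1:cand b4 ->
2. deliver 1→0:  <0:foll b4 ->
3. deliver 0→1:  <1:lead b4 ->
4. propose(1,'x'):  nop
5. deliver 1→0:  <0:foll b4 x>
6. deliver 0→1:  <1:lead b4 x>
7. deliver 1→2:  <2:foll b4 ->
8. deliver 2→1:  nop
9. timeout(2):  <2:cand b8 ->
10. deliver 2→1:  <1:foll b8 x>
11. deliver 1→2:  nop
12. deliver 1→0:  nop
13. deliver 1→2:  <2:lead b8 ->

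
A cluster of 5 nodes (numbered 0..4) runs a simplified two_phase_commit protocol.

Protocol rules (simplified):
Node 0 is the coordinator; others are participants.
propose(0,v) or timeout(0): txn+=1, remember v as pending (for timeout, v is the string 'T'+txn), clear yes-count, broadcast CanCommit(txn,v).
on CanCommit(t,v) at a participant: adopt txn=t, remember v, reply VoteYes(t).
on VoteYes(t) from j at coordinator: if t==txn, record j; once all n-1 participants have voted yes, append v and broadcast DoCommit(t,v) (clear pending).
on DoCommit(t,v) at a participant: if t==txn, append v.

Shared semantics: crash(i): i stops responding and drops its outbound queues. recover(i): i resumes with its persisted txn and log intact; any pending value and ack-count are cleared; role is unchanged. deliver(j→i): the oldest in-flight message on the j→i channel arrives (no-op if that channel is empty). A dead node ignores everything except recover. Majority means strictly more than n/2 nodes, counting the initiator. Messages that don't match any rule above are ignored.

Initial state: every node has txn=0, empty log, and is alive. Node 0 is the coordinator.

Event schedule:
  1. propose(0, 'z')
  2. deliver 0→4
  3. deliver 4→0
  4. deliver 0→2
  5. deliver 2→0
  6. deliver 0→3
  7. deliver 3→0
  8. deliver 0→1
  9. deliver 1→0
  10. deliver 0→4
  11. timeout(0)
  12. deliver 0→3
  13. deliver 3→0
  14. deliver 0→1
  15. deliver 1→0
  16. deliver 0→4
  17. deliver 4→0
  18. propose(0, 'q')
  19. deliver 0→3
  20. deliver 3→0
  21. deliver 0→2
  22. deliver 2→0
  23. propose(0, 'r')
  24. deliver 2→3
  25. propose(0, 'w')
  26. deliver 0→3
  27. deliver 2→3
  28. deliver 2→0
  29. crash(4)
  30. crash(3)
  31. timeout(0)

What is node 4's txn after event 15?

1

1. propose(0,'z'):  <0:coor t1 ->
2. deliver 0→4:  <4:part t1 ->
3. deliver 4→0:  nop
4. deliver 0→2:  <2:part t1 ->
5. deliver 2→0:  nop
6. deliver 0→3:  <3:part t1 ->
7. deliver 3→0:  nop
8. deliver 0→1:  <1:part t1 ->
9. deliver 1→0:  <0:coor t1 z>
10. deliver 0→4:  <4:part t1 z>
11. timeout(0):  <0:coor t2 z>
12. deliver 0→3:  <3:part t1 z>
13. deliver 3→0:  nop
14. deliver 0→1:  <1:part t1 z>
15. deliver 1→0:  nop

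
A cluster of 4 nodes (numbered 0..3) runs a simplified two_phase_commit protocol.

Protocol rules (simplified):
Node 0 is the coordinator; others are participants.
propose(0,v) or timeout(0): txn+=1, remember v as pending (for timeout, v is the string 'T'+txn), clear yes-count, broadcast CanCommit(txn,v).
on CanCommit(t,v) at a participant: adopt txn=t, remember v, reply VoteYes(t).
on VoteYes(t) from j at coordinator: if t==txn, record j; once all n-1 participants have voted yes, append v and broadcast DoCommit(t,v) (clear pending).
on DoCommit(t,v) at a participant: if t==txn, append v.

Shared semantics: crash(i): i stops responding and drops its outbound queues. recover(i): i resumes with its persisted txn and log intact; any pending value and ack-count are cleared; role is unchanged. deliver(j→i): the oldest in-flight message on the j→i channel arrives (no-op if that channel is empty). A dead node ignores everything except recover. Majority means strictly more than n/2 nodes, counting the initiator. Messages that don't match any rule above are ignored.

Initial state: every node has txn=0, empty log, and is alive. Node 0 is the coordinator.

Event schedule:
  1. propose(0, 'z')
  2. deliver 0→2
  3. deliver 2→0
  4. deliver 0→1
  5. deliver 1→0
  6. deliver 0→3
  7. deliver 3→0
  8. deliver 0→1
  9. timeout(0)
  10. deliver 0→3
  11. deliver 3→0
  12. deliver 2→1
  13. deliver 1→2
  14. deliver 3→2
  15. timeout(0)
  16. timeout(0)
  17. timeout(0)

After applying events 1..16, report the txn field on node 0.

4

[1] propose(0,'z') → N0(coor t1 [-])
[2] deliver 0→2 → N2(part t1 [-])
[3] deliver 2→0 → ∅
[4] deliver 0→1 → N1(part t1 [-])
[5] deliver 1→0 → ∅
[6] deliver 0→3 → N3(part t1 [-])
[7] deliver 3→0 → N0(coor t1 [z])
[8] deliver 0→1 → N1(part t1 [z])
[9] timeout(0) → N0(coor t2 [z])
[10] deliver 0→3 → N3(part t1 [z])
[11] deliver 3→0 → ∅
[12] deliver 2→1 → ∅
[13] deliver 1→2 → ∅
[14] deliver 3→2 → ∅
[15] timeout(0) → N0(coor t3 [z])
[16] timeout(0) → N0(coor t4 [z])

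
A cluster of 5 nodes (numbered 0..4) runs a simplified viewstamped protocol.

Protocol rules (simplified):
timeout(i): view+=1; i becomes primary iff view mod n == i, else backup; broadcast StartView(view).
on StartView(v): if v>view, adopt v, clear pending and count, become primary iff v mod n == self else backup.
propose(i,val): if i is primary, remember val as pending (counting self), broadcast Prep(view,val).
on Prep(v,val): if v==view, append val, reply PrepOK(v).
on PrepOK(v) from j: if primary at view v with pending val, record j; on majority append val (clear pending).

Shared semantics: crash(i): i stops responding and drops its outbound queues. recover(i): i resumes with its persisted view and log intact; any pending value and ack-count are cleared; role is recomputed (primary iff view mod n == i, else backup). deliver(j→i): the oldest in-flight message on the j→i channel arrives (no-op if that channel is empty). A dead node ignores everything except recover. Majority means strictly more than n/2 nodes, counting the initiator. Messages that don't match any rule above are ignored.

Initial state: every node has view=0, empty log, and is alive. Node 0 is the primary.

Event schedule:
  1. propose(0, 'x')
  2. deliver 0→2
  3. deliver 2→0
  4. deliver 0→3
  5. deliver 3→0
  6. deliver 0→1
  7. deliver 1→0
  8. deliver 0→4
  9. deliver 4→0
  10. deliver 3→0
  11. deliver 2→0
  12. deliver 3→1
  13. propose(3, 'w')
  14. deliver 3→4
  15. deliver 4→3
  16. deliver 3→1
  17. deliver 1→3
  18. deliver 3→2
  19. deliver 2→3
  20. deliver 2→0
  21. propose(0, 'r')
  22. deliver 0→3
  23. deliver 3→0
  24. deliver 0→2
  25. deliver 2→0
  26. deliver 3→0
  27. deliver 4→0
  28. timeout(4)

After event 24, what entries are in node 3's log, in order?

[1] propose(0,'x') → ∅
[2] deliver 0→2 → N2(back v0 [x])
[3] deliver 2→0 → ∅
[4] deliver 0→3 → N3(back v0 [x])
[5] deliver 3→0 → N0(prim v0 [x])
[6] deliver 0→1 → N1(back v0 [x])
[7] deliver 1→0 → ∅
[8] deliver 0→4 → N4(back v0 [x])
[9] deliver 4→0 → ∅
[10] deliver 3→0 → ∅
[11] deliver 2→0 → ∅
[12] deliver 3→1 → ∅
[13] propose(3,'w') → ∅
[14] deliver 3→4 → ∅
[15] deliver 4→3 → ∅
[16] deliver 3→1 → ∅
[17] deliver 1→3 → ∅
[18] deliver 3→2 → ∅
[19] deliver 2→3 → ∅
[20] deliver 2→0 → ∅
[21] propose(0,'r') → ∅
[22] deliver 0→3 → N3(back v0 [x,r])
[23] deliver 3→0 → ∅
[24] deliver 0→2 → N2(back v0 [x,r])

x,r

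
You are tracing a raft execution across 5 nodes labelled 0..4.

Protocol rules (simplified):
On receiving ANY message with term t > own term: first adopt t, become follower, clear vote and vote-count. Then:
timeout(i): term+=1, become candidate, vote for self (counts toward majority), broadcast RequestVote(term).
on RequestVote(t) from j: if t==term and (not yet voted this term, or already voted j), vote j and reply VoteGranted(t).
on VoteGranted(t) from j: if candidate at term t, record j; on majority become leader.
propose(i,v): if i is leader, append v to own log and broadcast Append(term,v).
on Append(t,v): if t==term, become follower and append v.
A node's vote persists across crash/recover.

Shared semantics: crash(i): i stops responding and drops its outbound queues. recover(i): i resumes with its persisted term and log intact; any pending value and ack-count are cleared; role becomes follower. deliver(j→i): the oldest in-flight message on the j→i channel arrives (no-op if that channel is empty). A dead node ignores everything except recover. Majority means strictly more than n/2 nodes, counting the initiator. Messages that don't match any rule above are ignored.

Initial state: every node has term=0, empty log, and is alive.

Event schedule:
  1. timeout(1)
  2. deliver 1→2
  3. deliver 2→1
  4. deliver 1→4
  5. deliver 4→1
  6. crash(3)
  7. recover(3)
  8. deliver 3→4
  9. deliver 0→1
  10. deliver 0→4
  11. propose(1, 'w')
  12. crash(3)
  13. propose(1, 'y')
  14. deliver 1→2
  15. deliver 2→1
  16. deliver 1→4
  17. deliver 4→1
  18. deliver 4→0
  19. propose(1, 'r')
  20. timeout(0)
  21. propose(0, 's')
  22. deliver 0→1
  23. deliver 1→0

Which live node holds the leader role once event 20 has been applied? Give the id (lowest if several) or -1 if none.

1

[1] timeout(1) → N1(cand t1 [-])
[2] deliver 1→2 → N2(foll t1 [-])
[3] deliver 2→1 → ∅
[4] deliver 1→4 → N4(foll t1 [-])
[5] deliver 4→1 → N1(lead t1 [-])
[6] crash(3) → N3(✗foll t0 [-])
[7] recover(3) → N3(foll t0 [-])
[8] deliver 3→4 → ∅
[9] deliver 0→1 → ∅
[10] deliver 0→4 → ∅
[11] propose(1,'w') → N1(lead t1 [w])
[12] crash(3) → N3(✗foll t0 [-])
[13] propose(1,'y') → N1(lead t1 [w,y])
[14] deliver 1→2 → N2(foll t1 [w])
[15] deliver 2→1 → ∅
[16] deliver 1→4 → N4(foll t1 [w])
[17] deliver 4→1 → ∅
[18] deliver 4→0 → ∅
[19] propose(1,'r') → N1(lead t1 [w,y,r])
[20] timeout(0) → N0(cand t1 [-])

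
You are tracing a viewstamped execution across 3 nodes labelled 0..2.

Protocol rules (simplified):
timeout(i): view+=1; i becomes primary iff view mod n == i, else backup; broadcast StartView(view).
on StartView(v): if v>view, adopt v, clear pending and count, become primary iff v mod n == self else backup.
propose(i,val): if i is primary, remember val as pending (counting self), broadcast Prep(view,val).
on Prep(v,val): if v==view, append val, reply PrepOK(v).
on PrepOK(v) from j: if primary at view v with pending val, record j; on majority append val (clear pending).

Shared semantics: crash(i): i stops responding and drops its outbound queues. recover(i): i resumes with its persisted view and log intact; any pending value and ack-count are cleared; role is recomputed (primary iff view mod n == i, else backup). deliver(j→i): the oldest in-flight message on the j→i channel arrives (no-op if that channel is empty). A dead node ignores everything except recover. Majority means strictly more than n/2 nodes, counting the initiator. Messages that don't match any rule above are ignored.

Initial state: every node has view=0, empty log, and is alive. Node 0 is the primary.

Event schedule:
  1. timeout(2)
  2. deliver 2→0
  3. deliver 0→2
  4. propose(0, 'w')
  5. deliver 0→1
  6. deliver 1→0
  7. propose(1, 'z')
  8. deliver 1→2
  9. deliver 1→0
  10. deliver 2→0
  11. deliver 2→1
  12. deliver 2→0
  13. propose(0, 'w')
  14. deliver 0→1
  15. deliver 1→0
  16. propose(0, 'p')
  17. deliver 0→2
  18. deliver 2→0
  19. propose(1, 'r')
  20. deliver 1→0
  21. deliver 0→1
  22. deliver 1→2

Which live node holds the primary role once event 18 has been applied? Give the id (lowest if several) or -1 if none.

1

step 1 timeout(2): 2={back,v=1,log=-}
step 2 deliver 2→0: 0={back,v=1,log=-}
step 3 deliver 0→2: —
step 4 propose(0,'w'): —
step 5 deliver 0→1: —
step 6 deliver 1→0: —
step 7 propose(1,'z'): —
step 8 deliver 1→2: —
step 9 deliver 1→0: —
step 10 deliver 2→0: —
step 11 deliver 2→1: 1={prim,v=1,log=-}
step 12 deliver 2→0: —
step 13 propose(0,'w'): —
step 14 deliver 0→1: —
step 15 deliver 1→0: —
step 16 propose(0,'p'): —
step 17 deliver 0→2: —
step 18 deliver 2→0: —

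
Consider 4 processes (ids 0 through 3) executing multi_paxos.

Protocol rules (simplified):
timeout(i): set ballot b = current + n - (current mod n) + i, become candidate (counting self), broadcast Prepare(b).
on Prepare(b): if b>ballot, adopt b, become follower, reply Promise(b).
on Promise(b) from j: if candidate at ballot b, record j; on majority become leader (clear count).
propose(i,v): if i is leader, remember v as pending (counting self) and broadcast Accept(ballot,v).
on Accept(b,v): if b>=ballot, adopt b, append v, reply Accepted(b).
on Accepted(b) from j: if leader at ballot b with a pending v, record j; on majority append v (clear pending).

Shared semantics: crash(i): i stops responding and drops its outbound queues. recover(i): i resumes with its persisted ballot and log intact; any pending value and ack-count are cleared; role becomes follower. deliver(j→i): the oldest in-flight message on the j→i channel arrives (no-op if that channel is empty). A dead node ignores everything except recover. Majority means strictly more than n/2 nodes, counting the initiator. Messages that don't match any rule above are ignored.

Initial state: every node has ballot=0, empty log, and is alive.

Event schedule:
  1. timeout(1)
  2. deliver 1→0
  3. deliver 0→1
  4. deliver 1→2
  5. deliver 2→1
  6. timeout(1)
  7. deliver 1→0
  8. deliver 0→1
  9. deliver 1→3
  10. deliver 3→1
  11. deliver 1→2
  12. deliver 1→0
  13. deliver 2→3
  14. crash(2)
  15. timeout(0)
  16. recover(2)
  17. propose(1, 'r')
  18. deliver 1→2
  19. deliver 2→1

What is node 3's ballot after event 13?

5

1. timeout(1):  <1:cand b5 ->
2. deliver 1→0:  <0:foll b5 ->
3. deliver 0→1:  nop
4. deliver 1→2:  <2:foll b5 ->
5. deliver 2→1:  <1:lead b5 ->
6. timeout(1):  <1:cand b9 ->
7. deliver 1→0:  <0:foll b9 ->
8. deliver 0→1:  nop
9. deliver 1→3:  <3:foll b5 ->
10. deliver 3→1:  nop
11. deliver 1→2:  <2:foll b9 ->
12. deliver 1→0:  nop
13. deliver 2→3:  nop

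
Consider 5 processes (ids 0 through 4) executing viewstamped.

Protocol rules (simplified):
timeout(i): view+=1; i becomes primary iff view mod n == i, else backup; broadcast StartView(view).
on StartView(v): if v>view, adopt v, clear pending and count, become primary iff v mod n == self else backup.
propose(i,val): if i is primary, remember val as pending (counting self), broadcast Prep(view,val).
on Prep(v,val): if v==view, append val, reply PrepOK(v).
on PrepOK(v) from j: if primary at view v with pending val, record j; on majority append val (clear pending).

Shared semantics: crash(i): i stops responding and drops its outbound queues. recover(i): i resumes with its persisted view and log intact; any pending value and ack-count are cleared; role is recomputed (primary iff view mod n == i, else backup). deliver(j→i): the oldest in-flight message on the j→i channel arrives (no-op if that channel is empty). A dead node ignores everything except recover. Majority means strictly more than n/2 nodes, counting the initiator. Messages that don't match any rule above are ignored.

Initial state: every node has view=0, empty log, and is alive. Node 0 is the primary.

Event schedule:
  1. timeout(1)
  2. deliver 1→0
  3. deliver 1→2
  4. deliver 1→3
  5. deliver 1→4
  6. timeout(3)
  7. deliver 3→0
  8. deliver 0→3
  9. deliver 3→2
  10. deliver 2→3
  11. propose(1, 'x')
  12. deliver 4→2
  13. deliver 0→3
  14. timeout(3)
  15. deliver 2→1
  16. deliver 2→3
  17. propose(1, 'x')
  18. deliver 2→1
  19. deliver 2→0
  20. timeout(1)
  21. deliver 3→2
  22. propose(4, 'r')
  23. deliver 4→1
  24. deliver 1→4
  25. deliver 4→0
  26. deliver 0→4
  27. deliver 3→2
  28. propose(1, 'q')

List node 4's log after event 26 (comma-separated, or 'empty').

[1] timeout(1) → N1(prim v1 [-])
[2] deliver 1→0 → N0(back v1 [-])
[3] deliver 1→2 → N2(back v1 [-])
[4] deliver 1→3 → N3(back v1 [-])
[5] deliver 1→4 → N4(back v1 [-])
[6] timeout(3) → N3(back v2 [-])
[7] deliver 3→0 → N0(back v2 [-])
[8] deliver 0→3 → ∅
[9] deliver 3→2 → N2(prim v2 [-])
[10] deliver 2→3 → ∅
[11] propose(1,'x') → ∅
[12] deliver 4→2 → ∅
[13] deliver 0→3 → ∅
[14] timeout(3) → N3(prim v3 [-])
[15] deliver 2→1 → ∅
[16] deliver 2→3 → ∅
[17] propose(1,'x') → ∅
[18] deliver 2→1 → ∅
[19] deliver 2→0 → ∅
[20] timeout(1) → N1(back v2 [-])
[21] deliver 3→2 → N2(back v3 [-])
[22] propose(4,'r') → ∅
[23] deliver 4→1 → ∅
[24] deliver 1→4 → N4(back v1 [x])
[25] deliver 4→0 → ∅
[26] deliver 0→4 → ∅

x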